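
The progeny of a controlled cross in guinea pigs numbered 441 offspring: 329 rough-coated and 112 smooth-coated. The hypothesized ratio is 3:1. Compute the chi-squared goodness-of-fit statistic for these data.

Expected counts for N = 441 under a 3:1 ratio (total parts = 4):
  rough-coated: 441 × 3/4 = 330.75
  smooth-coated: 441 × 1/4 = 110.25
χ² = Σ (O − E)² / E
  rough-coated: (329 − 330.75)² / 330.75 = 0.0093
  smooth-coated: (112 − 110.25)² / 110.25 = 0.0278
χ² = 0.0093 + 0.0278 = 0.0371 ≈ 0.037

0.037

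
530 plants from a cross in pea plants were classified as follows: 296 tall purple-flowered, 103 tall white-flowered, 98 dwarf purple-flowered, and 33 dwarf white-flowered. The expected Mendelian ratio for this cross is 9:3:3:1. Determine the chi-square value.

0.167

Total ratio parts = 16. Expected numbers out of 530:
  tall purple-flowered: 530 × 9/16 = 298.125
  tall white-flowered: 530 × 3/16 = 99.375
  dwarf purple-flowered: 530 × 3/16 = 99.375
  dwarf white-flowered: 530 × 1/16 = 33.125
χ² = Σ (O − E)² / E
  tall purple-flowered: (296 − 298.125)² / 298.125 = 0.0151
  tall white-flowered: (103 − 99.375)² / 99.375 = 0.1322
  dwarf purple-flowered: (98 − 99.375)² / 99.375 = 0.0190
  dwarf white-flowered: (33 − 33.125)² / 33.125 = 0.0005
χ² = 0.0151 + 0.1322 + 0.0190 + 0.0005 = 0.1668 ≈ 0.167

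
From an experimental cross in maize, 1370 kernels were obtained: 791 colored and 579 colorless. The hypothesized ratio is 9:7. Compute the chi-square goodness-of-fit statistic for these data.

1.231

Total ratio parts = 16. Expected numbers out of 1370:
  colored: 1370 × 9/16 = 770.625
  colorless: 1370 × 7/16 = 599.375
χ² = Σ (O − E)² / E
  colored: (791 − 770.625)² / 770.625 = 0.5387
  colorless: (579 − 599.375)² / 599.375 = 0.6926
χ² = 0.5387 + 0.6926 = 1.2313 ≈ 1.231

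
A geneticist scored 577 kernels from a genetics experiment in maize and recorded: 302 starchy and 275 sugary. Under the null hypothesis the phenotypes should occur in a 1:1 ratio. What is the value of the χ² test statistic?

1.263

Under the 1:1 hypothesis (Σ ratio = 2, N = 577):
  starchy: 577 × 1/2 = 288.5
  sugary: 577 × 1/2 = 288.5
χ² = Σ (O − E)² / E
  starchy: (302 − 288.5)² / 288.5 = 0.6317
  sugary: (275 − 288.5)² / 288.5 = 0.6317
χ² = 0.6317 + 0.6317 = 1.2634 ≈ 1.263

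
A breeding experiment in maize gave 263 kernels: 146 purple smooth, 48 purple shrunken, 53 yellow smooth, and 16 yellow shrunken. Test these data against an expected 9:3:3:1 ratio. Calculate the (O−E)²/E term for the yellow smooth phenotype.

Expected counts for N = 263 under a 9:3:3:1 ratio (total parts = 16):
  purple smooth: 263 × 9/16 = 147.9375
  purple shrunken: 263 × 3/16 = 49.3125
  yellow smooth: 263 × 3/16 = 49.3125
  yellow shrunken: 263 × 1/16 = 16.4375
Contribution of yellow smooth: (53 − 49.3125)² / 49.3125 = 0.2757

0.276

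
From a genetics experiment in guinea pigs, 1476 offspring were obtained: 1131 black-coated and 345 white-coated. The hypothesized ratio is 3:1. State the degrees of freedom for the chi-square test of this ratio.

A goodness-of-fit test with 2 phenotype classes has df = 2 − 1 = 1.

1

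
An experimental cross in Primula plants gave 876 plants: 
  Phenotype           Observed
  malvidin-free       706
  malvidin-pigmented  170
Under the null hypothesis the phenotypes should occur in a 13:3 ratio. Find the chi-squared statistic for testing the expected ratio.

0.248

Total ratio parts = 16. Expected numbers out of 876:
  malvidin-free: 876 × 13/16 = 711.75
  malvidin-pigmented: 876 × 3/16 = 164.25
χ² = Σ (O − E)² / E
  malvidin-free: (706 − 711.75)² / 711.75 = 0.0465
  malvidin-pigmented: (170 − 164.25)² / 164.25 = 0.2013
χ² = 0.0465 + 0.2013 = 0.2478 ≈ 0.248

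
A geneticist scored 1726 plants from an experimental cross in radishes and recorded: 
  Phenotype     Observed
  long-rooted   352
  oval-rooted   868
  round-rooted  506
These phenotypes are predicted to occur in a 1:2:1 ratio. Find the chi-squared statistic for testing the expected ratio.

Total ratio parts = 4. Expected numbers out of 1726:
  long-rooted: 1726 × 1/4 = 431.5
  oval-rooted: 1726 × 2/4 = 863
  round-rooted: 1726 × 1/4 = 431.5
χ² = Σ (O − E)² / E
  long-rooted: (352 − 431.5)² / 431.5 = 14.6472
  oval-rooted: (868 − 863)² / 863 = 0.0290
  round-rooted: (506 − 431.5)² / 431.5 = 12.8627
χ² = 14.6472 + 0.0290 + 12.8627 = 27.5389 ≈ 27.539

27.539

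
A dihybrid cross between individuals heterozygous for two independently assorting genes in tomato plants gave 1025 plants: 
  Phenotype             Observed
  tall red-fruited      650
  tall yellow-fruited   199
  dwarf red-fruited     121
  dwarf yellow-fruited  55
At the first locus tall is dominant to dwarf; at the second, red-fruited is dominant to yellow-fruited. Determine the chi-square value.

37.246

A dihybrid F₂ with independent assortment and complete dominance at both loci gives a 9:3:3:1 phenotypic ratio.
The 9:3:3:1 ratio has 16 parts, so with N = 1025 the expected counts are:
  tall red-fruited: 1025 × 9/16 = 576.5625
  tall yellow-fruited: 1025 × 3/16 = 192.1875
  dwarf red-fruited: 1025 × 3/16 = 192.1875
  dwarf yellow-fruited: 1025 × 1/16 = 64.0625
χ² = Σ (O − E)² / E
  tall red-fruited: (650 − 576.5625)² / 576.5625 = 9.3538
  tall yellow-fruited: (199 − 192.1875)² / 192.1875 = 0.2415
  dwarf red-fruited: (121 − 192.1875)² / 192.1875 = 26.3683
  dwarf yellow-fruited: (55 − 64.0625)² / 64.0625 = 1.2820
χ² = 9.3538 + 0.2415 + 26.3683 + 1.2820 = 37.2456 ≈ 37.246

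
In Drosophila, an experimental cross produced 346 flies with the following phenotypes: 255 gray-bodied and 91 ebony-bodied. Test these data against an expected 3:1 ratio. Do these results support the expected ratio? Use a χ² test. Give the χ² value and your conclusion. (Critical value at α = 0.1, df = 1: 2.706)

Expected counts for N = 346 under a 3:1 ratio (total parts = 4):
  gray-bodied: 346 × 3/4 = 259.5
  ebony-bodied: 346 × 1/4 = 86.5
χ² = Σ (O − E)² / E
  gray-bodied: (255 − 259.5)² / 259.5 = 0.0780
  ebony-bodied: (91 − 86.5)² / 86.5 = 0.2341
χ² = 0.0780 + 0.2341 = 0.3121 ≈ 0.312
Degrees of freedom = 2 − 1 = 1; critical value at α = 0.1 is 2.706.
Since 0.312 < 2.706, we fail to reject the null hypothesis — the data are consistent with the 3:1 ratio.

0.312; consistent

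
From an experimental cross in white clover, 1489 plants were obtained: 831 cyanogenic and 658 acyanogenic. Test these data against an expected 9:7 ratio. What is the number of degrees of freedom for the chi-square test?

A goodness-of-fit test with 2 phenotype classes has df = 2 − 1 = 1.

1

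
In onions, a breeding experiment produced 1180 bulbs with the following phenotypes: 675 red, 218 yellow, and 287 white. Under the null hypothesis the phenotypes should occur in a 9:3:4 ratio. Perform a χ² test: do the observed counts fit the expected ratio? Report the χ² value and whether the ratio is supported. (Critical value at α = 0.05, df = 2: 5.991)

0.455; consistent

Total ratio parts = 16. Expected numbers out of 1180:
  red: 1180 × 9/16 = 663.75
  yellow: 1180 × 3/16 = 221.25
  white: 1180 × 4/16 = 295
χ² = Σ (O − E)² / E
  red: (675 − 663.75)² / 663.75 = 0.1907
  yellow: (218 − 221.25)² / 221.25 = 0.0477
  white: (287 − 295)² / 295 = 0.2169
χ² = 0.1907 + 0.0477 + 0.2169 = 0.4553 ≈ 0.455
Degrees of freedom = 3 − 1 = 2; critical value at α = 0.05 is 5.991.
Since 0.455 < 5.991, we fail to reject the null hypothesis — the data are consistent with the 9:3:4 ratio.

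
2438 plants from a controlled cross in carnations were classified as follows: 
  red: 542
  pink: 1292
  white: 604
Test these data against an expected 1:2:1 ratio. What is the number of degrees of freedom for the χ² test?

A goodness-of-fit test with 3 phenotype classes has df = 3 − 1 = 2.

2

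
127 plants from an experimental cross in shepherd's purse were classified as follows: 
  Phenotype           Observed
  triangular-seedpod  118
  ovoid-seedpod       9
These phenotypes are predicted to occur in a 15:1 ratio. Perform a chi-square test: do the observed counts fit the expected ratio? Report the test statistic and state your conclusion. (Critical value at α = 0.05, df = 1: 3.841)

Total ratio parts = 16. Expected numbers out of 127:
  triangular-seedpod: 127 × 15/16 = 119.0625
  ovoid-seedpod: 127 × 1/16 = 7.9375
χ² = Σ (O − E)² / E
  triangular-seedpod: (118 − 119.0625)² / 119.0625 = 0.0095
  ovoid-seedpod: (9 − 7.9375)² / 7.9375 = 0.1422
χ² = 0.0095 + 0.1422 = 0.1517 ≈ 0.152
Degrees of freedom = 2 − 1 = 1; critical value at α = 0.05 is 3.841.
Since 0.152 < 3.841, we fail to reject the null hypothesis — the data are consistent with the 15:1 ratio.

0.152; consistent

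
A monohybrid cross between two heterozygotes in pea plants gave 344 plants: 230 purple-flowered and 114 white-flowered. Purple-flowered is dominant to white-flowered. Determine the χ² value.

12.155

For a monohybrid cross between heterozygotes with complete dominance, the expected phenotypic ratio is 3:1.
Total ratio parts = 4. Expected numbers out of 344:
  purple-flowered: 344 × 3/4 = 258
  white-flowered: 344 × 1/4 = 86
χ² = Σ (O − E)² / E
  purple-flowered: (230 − 258)² / 258 = 3.0388
  white-flowered: (114 − 86)² / 86 = 9.1163
χ² = 3.0388 + 9.1163 = 12.1551 ≈ 12.155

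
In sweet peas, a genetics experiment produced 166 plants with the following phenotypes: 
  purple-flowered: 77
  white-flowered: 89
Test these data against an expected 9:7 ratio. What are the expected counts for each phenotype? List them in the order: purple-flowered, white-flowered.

93.375, 72.625

The 9:7 ratio has 16 parts, so with N = 166 the expected counts are:
  purple-flowered: 166 × 9/16 = 93.375
  white-flowered: 166 × 7/16 = 72.625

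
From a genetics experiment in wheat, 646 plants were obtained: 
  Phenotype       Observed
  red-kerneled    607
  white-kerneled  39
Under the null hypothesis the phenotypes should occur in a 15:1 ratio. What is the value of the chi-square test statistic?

Expected counts for N = 646 under a 15:1 ratio (total parts = 16):
  red-kerneled: 646 × 15/16 = 605.625
  white-kerneled: 646 × 1/16 = 40.375
χ² = Σ (O − E)² / E
  red-kerneled: (607 − 605.625)² / 605.625 = 0.0031
  white-kerneled: (39 − 40.375)² / 40.375 = 0.0468
χ² = 0.0031 + 0.0468 = 0.0499 ≈ 0.050

0.050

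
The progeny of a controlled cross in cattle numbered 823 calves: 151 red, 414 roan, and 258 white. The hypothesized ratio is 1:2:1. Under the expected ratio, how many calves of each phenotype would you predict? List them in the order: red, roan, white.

205.75, 411.5, 205.75

Under the 1:2:1 hypothesis (Σ ratio = 4, N = 823):
  red: 823 × 1/4 = 205.75
  roan: 823 × 2/4 = 411.5
  white: 823 × 1/4 = 205.75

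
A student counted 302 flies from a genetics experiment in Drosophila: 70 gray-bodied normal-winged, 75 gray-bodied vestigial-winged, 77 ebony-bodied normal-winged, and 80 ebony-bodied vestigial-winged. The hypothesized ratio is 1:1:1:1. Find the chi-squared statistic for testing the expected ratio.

Expected counts for N = 302 under a 1:1:1:1 ratio (total parts = 4):
  gray-bodied normal-winged: 302 × 1/4 = 75.5
  gray-bodied vestigial-winged: 302 × 1/4 = 75.5
  ebony-bodied normal-winged: 302 × 1/4 = 75.5
  ebony-bodied vestigial-winged: 302 × 1/4 = 75.5
χ² = Σ (O − E)² / E
  gray-bodied normal-winged: (70 − 75.5)² / 75.5 = 0.4007
  gray-bodied vestigial-winged: (75 − 75.5)² / 75.5 = 0.0033
  ebony-bodied normal-winged: (77 − 75.5)² / 75.5 = 0.0298
  ebony-bodied vestigial-winged: (80 − 75.5)² / 75.5 = 0.2682
χ² = 0.4007 + 0.0033 + 0.0298 + 0.2682 = 0.702

0.702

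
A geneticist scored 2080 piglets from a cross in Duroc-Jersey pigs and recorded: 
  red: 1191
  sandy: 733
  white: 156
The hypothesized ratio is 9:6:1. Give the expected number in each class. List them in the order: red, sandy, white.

1170, 780, 130

Expected counts for N = 2080 under a 9:6:1 ratio (total parts = 16):
  red: 2080 × 9/16 = 1170
  sandy: 2080 × 6/16 = 780
  white: 2080 × 1/16 = 130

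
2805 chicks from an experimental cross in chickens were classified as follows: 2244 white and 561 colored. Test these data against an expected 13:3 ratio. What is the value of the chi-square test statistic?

2.877

Total ratio parts = 16. Expected numbers out of 2805:
  white: 2805 × 13/16 = 2279.0625
  colored: 2805 × 3/16 = 525.9375
χ² = Σ (O − E)² / E
  white: (2244 − 2279.0625)² / 2279.0625 = 0.5394
  colored: (561 − 525.9375)² / 525.9375 = 2.3375
χ² = 0.5394 + 2.3375 = 2.8769 ≈ 2.877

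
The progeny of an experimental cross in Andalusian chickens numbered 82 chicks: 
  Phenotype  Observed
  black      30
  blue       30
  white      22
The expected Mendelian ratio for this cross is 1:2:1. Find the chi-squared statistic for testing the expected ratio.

The 1:2:1 ratio has 4 parts, so with N = 82 the expected counts are:
  black: 82 × 1/4 = 20.5
  blue: 82 × 2/4 = 41
  white: 82 × 1/4 = 20.5
χ² = Σ (O − E)² / E
  black: (30 − 20.5)² / 20.5 = 4.4024
  blue: (30 − 41)² / 41 = 2.9512
  white: (22 − 20.5)² / 20.5 = 0.1098
χ² = 4.4024 + 2.9512 + 0.1098 = 7.4634 ≈ 7.463

7.463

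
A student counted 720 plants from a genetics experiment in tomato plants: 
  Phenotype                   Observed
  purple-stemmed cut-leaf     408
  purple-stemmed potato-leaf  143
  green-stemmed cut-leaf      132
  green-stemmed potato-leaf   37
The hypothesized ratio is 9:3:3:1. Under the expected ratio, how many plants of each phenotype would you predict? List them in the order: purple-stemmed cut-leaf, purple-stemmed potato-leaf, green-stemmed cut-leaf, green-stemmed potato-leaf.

Total ratio parts = 16. Expected numbers out of 720:
  purple-stemmed cut-leaf: 720 × 9/16 = 405
  purple-stemmed potato-leaf: 720 × 3/16 = 135
  green-stemmed cut-leaf: 720 × 3/16 = 135
  green-stemmed potato-leaf: 720 × 1/16 = 45

405, 135, 135, 45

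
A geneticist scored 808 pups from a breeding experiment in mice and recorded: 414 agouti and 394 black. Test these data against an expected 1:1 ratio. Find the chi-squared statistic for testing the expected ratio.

0.495

Under the 1:1 hypothesis (Σ ratio = 2, N = 808):
  agouti: 808 × 1/2 = 404
  black: 808 × 1/2 = 404
χ² = Σ (O − E)² / E
  agouti: (414 − 404)² / 404 = 0.2475
  black: (394 − 404)² / 404 = 0.2475
χ² = 0.2475 + 0.2475 = 0.495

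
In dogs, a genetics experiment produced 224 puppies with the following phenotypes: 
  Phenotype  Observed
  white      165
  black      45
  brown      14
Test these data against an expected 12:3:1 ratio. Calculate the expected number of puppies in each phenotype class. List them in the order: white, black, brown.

168, 42, 14

Expected counts for N = 224 under a 12:3:1 ratio (total parts = 16):
  white: 224 × 12/16 = 168
  black: 224 × 3/16 = 42
  brown: 224 × 1/16 = 14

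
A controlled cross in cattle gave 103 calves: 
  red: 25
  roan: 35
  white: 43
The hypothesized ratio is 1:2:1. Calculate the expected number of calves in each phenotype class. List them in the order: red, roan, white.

25.75, 51.5, 25.75

Total ratio parts = 4. Expected numbers out of 103:
  red: 103 × 1/4 = 25.75
  roan: 103 × 2/4 = 51.5
  white: 103 × 1/4 = 25.75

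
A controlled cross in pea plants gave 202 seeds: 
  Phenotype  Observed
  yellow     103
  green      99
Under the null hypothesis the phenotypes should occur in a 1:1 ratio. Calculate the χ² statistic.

The 1:1 ratio has 2 parts, so with N = 202 the expected counts are:
  yellow: 202 × 1/2 = 101
  green: 202 × 1/2 = 101
χ² = Σ (O − E)² / E
  yellow: (103 − 101)² / 101 = 0.0396
  green: (99 − 101)² / 101 = 0.0396
χ² = 0.0396 + 0.0396 = 0.0792 ≈ 0.079

0.079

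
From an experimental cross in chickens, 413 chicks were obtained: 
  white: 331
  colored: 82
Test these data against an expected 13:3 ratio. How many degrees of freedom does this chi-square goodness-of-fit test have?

1

A goodness-of-fit test with 2 phenotype classes has df = 2 − 1 = 1.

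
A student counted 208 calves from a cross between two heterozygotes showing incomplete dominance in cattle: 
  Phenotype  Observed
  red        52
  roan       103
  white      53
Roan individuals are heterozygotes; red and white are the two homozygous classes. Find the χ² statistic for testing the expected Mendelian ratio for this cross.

With incomplete dominance, a heterozygote × heterozygote cross gives a 1:2:1 phenotypic ratio.
Under the 1:2:1 hypothesis (Σ ratio = 4, N = 208):
  red: 208 × 1/4 = 52
  roan: 208 × 2/4 = 104
  white: 208 × 1/4 = 52
χ² = Σ (O − E)² / E
  red: (52 − 52)² / 52 = 0.0000
  roan: (103 − 104)² / 104 = 0.0096
  white: (53 − 52)² / 52 = 0.0192
χ² = 0.0000 + 0.0096 + 0.0192 = 0.0288 ≈ 0.029

0.029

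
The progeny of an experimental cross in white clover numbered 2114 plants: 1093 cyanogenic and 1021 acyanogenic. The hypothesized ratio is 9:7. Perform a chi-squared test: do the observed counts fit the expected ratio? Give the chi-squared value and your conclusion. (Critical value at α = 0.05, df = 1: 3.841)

Total ratio parts = 16. Expected numbers out of 2114:
  cyanogenic: 2114 × 9/16 = 1189.125
  acyanogenic: 2114 × 7/16 = 924.875
χ² = Σ (O − E)² / E
  cyanogenic: (1093 − 1189.125)² / 1189.125 = 7.7704
  acyanogenic: (1021 − 924.875)² / 924.875 = 9.9906
χ² = 7.7704 + 9.9906 = 17.761
Degrees of freedom = 2 − 1 = 1; critical value at α = 0.05 is 3.841.
Since 17.761 > 3.841, we reject the null hypothesis — the data do not fit the 9:7 ratio.

17.761; not consistent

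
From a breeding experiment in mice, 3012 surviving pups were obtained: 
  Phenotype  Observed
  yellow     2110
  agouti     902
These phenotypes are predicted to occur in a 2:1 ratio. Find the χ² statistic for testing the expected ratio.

The 2:1 ratio has 3 parts, so with N = 3012 the expected counts are:
  yellow: 3012 × 2/3 = 2008
  agouti: 3012 × 1/3 = 1004
χ² = Σ (O − E)² / E
  yellow: (2110 − 2008)² / 2008 = 5.1813
  agouti: (902 − 1004)² / 1004 = 10.3625
χ² = 5.1813 + 10.3625 = 15.5438 ≈ 15.544

15.544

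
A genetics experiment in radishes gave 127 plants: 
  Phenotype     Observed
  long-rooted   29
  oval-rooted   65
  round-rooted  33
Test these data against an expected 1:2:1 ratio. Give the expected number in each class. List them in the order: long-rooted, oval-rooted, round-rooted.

Expected counts for N = 127 under a 1:2:1 ratio (total parts = 4):
  long-rooted: 127 × 1/4 = 31.75
  oval-rooted: 127 × 2/4 = 63.5
  round-rooted: 127 × 1/4 = 31.75

31.75, 63.5, 31.75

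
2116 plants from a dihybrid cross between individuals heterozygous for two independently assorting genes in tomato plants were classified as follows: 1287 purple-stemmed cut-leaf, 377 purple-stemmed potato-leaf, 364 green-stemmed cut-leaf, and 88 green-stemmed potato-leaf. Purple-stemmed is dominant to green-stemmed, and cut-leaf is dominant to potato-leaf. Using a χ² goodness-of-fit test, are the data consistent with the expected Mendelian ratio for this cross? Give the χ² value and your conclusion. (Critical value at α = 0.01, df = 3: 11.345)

26.357; not consistent

A dihybrid F₂ with independent assortment and complete dominance at both loci gives a 9:3:3:1 phenotypic ratio.
Total ratio parts = 16. Expected numbers out of 2116:
  purple-stemmed cut-leaf: 2116 × 9/16 = 1190.25
  purple-stemmed potato-leaf: 2116 × 3/16 = 396.75
  green-stemmed cut-leaf: 2116 × 3/16 = 396.75
  green-stemmed potato-leaf: 2116 × 1/16 = 132.25
χ² = Σ (O − E)² / E
  purple-stemmed cut-leaf: (1287 − 1190.25)² / 1190.25 = 7.8644
  purple-stemmed potato-leaf: (377 − 396.75)² / 396.75 = 0.9831
  green-stemmed cut-leaf: (364 − 396.75)² / 396.75 = 2.7034
  green-stemmed potato-leaf: (88 − 132.25)² / 132.25 = 14.8058
χ² = 7.8644 + 0.9831 + 2.7034 + 14.8058 = 26.3567 ≈ 26.357
Degrees of freedom = 4 − 1 = 3; critical value at α = 0.01 is 11.345.
Since 26.357 > 11.345, we reject the null hypothesis — the data do not fit the 9:3:3:1 ratio.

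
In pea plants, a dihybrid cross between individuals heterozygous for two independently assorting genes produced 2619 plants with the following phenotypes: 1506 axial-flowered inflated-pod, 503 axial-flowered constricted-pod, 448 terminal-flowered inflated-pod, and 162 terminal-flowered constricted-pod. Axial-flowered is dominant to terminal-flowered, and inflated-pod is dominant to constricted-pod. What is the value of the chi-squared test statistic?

A dihybrid F₂ with independent assortment and complete dominance at both loci gives a 9:3:3:1 phenotypic ratio.
Expected counts for N = 2619 under a 9:3:3:1 ratio (total parts = 16):
  axial-flowered inflated-pod: 2619 × 9/16 = 1473.1875
  axial-flowered constricted-pod: 2619 × 3/16 = 491.0625
  terminal-flowered inflated-pod: 2619 × 3/16 = 491.0625
  terminal-flowered constricted-pod: 2619 × 1/16 = 163.6875
χ² = Σ (O − E)² / E
  axial-flowered inflated-pod: (1506 − 1473.1875)² / 1473.1875 = 0.7308
  axial-flowered constricted-pod: (503 − 491.0625)² / 491.0625 = 0.2902
  terminal-flowered inflated-pod: (448 − 491.0625)² / 491.0625 = 3.7763
  terminal-flowered constricted-pod: (162 − 163.6875)² / 163.6875 = 0.0174
χ² = 0.7308 + 0.2902 + 3.7763 + 0.0174 = 4.8147 ≈ 4.815

4.815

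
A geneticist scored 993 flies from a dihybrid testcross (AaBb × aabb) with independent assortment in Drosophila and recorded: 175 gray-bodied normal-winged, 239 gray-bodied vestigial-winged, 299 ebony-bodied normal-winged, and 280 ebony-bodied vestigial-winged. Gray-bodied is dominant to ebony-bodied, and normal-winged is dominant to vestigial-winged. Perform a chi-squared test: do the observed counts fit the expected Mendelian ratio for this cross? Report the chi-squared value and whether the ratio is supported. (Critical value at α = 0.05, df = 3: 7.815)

36.394; not consistent

A dihybrid testcross with independent assortment gives a 1:1:1:1 ratio.
Total ratio parts = 4. Expected numbers out of 993:
  gray-bodied normal-winged: 993 × 1/4 = 248.25
  gray-bodied vestigial-winged: 993 × 1/4 = 248.25
  ebony-bodied normal-winged: 993 × 1/4 = 248.25
  ebony-bodied vestigial-winged: 993 × 1/4 = 248.25
χ² = Σ (O − E)² / E
  gray-bodied normal-winged: (175 − 248.25)² / 248.25 = 21.6135
  gray-bodied vestigial-winged: (239 − 248.25)² / 248.25 = 0.3447
  ebony-bodied normal-winged: (299 − 248.25)² / 248.25 = 10.3749
  ebony-bodied vestigial-winged: (280 − 248.25)² / 248.25 = 4.0607
χ² = 21.6135 + 0.3447 + 10.3749 + 4.0607 = 36.3938 ≈ 36.394
Degrees of freedom = 4 − 1 = 3; critical value at α = 0.05 is 7.815.
Since 36.394 > 7.815, we reject the null hypothesis — the data do not fit the 1:1:1:1 ratio.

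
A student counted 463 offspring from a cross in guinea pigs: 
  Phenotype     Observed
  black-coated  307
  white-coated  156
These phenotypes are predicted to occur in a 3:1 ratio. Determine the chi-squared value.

18.662

Expected counts for N = 463 under a 3:1 ratio (total parts = 4):
  black-coated: 463 × 3/4 = 347.25
  white-coated: 463 × 1/4 = 115.75
χ² = Σ (O − E)² / E
  black-coated: (307 − 347.25)² / 347.25 = 4.6654
  white-coated: (156 − 115.75)² / 115.75 = 13.9962
χ² = 4.6654 + 13.9962 = 18.6616 ≈ 18.662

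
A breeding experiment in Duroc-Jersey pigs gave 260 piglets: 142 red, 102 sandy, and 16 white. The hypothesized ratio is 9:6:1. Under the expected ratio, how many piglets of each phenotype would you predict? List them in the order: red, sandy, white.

146.25, 97.5, 16.25

Total ratio parts = 16. Expected numbers out of 260:
  red: 260 × 9/16 = 146.25
  sandy: 260 × 6/16 = 97.5
  white: 260 × 1/16 = 16.25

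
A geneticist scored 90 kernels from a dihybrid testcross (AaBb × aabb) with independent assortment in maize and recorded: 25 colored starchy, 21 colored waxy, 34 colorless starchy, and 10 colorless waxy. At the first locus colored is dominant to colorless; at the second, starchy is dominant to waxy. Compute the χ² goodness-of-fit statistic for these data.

A dihybrid testcross with independent assortment gives a 1:1:1:1 ratio.
Under the 1:1:1:1 hypothesis (Σ ratio = 4, N = 90):
  colored starchy: 90 × 1/4 = 22.5
  colored waxy: 90 × 1/4 = 22.5
  colorless starchy: 90 × 1/4 = 22.5
  colorless waxy: 90 × 1/4 = 22.5
χ² = Σ (O − E)² / E
  colored starchy: (25 − 22.5)² / 22.5 = 0.2778
  colored waxy: (21 − 22.5)² / 22.5 = 0.1000
  colorless starchy: (34 − 22.5)² / 22.5 = 5.8778
  colorless waxy: (10 − 22.5)² / 22.5 = 6.9444
χ² = 0.2778 + 0.1000 + 5.8778 + 6.9444 = 13.200

13.200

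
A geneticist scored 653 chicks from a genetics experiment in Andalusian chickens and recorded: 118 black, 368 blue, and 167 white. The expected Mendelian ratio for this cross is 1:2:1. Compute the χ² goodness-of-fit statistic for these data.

17.904

Expected counts for N = 653 under a 1:2:1 ratio (total parts = 4):
  black: 653 × 1/4 = 163.25
  blue: 653 × 2/4 = 326.5
  white: 653 × 1/4 = 163.25
χ² = Σ (O − E)² / E
  black: (118 − 163.25)² / 163.25 = 12.5425
  blue: (368 − 326.5)² / 326.5 = 5.2749
  white: (167 − 163.25)² / 163.25 = 0.0861
χ² = 12.5425 + 5.2749 + 0.0861 = 17.9035 ≈ 17.904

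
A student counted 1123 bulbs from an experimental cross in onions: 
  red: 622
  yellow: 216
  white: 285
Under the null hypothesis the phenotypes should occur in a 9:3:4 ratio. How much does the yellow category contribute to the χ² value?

Total ratio parts = 16. Expected numbers out of 1123:
  red: 1123 × 9/16 = 631.6875
  yellow: 1123 × 3/16 = 210.5625
  white: 1123 × 4/16 = 280.75
Contribution of yellow: (216 − 210.5625)² / 210.5625 = 0.1404

0.140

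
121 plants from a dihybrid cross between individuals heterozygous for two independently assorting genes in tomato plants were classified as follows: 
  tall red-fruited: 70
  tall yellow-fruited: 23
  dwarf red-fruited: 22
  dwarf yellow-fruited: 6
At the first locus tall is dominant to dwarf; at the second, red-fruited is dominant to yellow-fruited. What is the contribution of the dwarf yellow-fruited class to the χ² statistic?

A dihybrid F₂ with independent assortment and complete dominance at both loci gives a 9:3:3:1 phenotypic ratio.
Expected counts for N = 121 under a 9:3:3:1 ratio (total parts = 16):
  tall red-fruited: 121 × 9/16 = 68.0625
  tall yellow-fruited: 121 × 3/16 = 22.6875
  dwarf red-fruited: 121 × 3/16 = 22.6875
  dwarf yellow-fruited: 121 × 1/16 = 7.5625
Contribution of dwarf yellow-fruited: (6 − 7.5625)² / 7.5625 = 0.3228

0.323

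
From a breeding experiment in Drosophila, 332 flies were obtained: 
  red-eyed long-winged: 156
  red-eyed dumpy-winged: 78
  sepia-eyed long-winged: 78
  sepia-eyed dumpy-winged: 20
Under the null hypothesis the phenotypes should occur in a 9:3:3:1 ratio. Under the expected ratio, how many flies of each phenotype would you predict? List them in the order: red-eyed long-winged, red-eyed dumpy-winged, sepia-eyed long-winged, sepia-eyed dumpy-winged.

Expected counts for N = 332 under a 9:3:3:1 ratio (total parts = 16):
  red-eyed long-winged: 332 × 9/16 = 186.75
  red-eyed dumpy-winged: 332 × 3/16 = 62.25
  sepia-eyed long-winged: 332 × 3/16 = 62.25
  sepia-eyed dumpy-winged: 332 × 1/16 = 20.75

186.75, 62.25, 62.25, 20.75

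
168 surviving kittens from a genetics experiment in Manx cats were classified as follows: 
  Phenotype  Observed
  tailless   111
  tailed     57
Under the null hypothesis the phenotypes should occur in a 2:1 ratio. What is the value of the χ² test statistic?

0.027

Under the 2:1 hypothesis (Σ ratio = 3, N = 168):
  tailless: 168 × 2/3 = 112
  tailed: 168 × 1/3 = 56
χ² = Σ (O − E)² / E
  tailless: (111 − 112)² / 112 = 0.0089
  tailed: (57 − 56)² / 56 = 0.0179
χ² = 0.0089 + 0.0179 = 0.0268 ≈ 0.027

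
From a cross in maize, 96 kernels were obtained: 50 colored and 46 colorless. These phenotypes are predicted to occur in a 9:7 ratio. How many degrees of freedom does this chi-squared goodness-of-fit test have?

1

A goodness-of-fit test with 2 phenotype classes has df = 2 − 1 = 1.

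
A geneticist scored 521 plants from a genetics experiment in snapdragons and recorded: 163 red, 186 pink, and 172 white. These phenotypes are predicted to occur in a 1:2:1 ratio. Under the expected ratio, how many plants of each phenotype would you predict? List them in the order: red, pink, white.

130.25, 260.5, 130.25

The 1:2:1 ratio has 4 parts, so with N = 521 the expected counts are:
  red: 521 × 1/4 = 130.25
  pink: 521 × 2/4 = 260.5
  white: 521 × 1/4 = 130.25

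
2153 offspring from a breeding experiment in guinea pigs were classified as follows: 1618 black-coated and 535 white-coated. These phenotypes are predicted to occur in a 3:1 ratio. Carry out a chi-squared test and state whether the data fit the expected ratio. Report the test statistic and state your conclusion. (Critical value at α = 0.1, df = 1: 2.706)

Total ratio parts = 4. Expected numbers out of 2153:
  black-coated: 2153 × 3/4 = 1614.75
  white-coated: 2153 × 1/4 = 538.25
χ² = Σ (O − E)² / E
  black-coated: (1618 − 1614.75)² / 1614.75 = 0.0065
  white-coated: (535 − 538.25)² / 538.25 = 0.0196
χ² = 0.0065 + 0.0196 = 0.0261 ≈ 0.026
Degrees of freedom = 2 − 1 = 1; critical value at α = 0.1 is 2.706.
Since 0.026 < 2.706, we fail to reject the null hypothesis — the data are consistent with the 3:1 ratio.

0.026; consistent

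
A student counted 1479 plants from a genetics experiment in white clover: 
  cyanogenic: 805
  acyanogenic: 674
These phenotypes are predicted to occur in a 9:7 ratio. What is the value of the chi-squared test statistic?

1.994

Total ratio parts = 16. Expected numbers out of 1479:
  cyanogenic: 1479 × 9/16 = 831.9375
  acyanogenic: 1479 × 7/16 = 647.0625
χ² = Σ (O − E)² / E
  cyanogenic: (805 − 831.9375)² / 831.9375 = 0.8722
  acyanogenic: (674 − 647.0625)² / 647.0625 = 1.1214
χ² = 0.8722 + 1.1214 = 1.9936 ≈ 1.994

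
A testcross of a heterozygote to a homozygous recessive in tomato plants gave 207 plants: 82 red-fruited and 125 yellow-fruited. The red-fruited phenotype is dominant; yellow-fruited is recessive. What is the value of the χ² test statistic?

A testcross of a heterozygote (Aa × aa) gives a 1:1 phenotypic ratio.
Expected counts for N = 207 under a 1:1 ratio (total parts = 2):
  red-fruited: 207 × 1/2 = 103.5
  yellow-fruited: 207 × 1/2 = 103.5
χ² = Σ (O − E)² / E
  red-fruited: (82 − 103.5)² / 103.5 = 4.4662
  yellow-fruited: (125 − 103.5)² / 103.5 = 4.4662
χ² = 4.4662 + 4.4662 = 8.9324 ≈ 8.932

8.932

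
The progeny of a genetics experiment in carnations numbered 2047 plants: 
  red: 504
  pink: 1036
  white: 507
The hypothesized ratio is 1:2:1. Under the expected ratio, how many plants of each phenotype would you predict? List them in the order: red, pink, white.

511.75, 1023.5, 511.75

Expected counts for N = 2047 under a 1:2:1 ratio (total parts = 4):
  red: 2047 × 1/4 = 511.75
  pink: 2047 × 2/4 = 1023.5
  white: 2047 × 1/4 = 511.75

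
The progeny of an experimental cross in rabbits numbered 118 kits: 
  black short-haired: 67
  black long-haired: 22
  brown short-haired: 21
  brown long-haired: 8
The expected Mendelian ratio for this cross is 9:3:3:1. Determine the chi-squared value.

Under the 9:3:3:1 hypothesis (Σ ratio = 16, N = 118):
  black short-haired: 118 × 9/16 = 66.375
  black long-haired: 118 × 3/16 = 22.125
  brown short-haired: 118 × 3/16 = 22.125
  brown long-haired: 118 × 1/16 = 7.375
χ² = Σ (O − E)² / E
  black short-haired: (67 − 66.375)² / 66.375 = 0.0059
  black long-haired: (22 − 22.125)² / 22.125 = 0.0007
  brown short-haired: (21 − 22.125)² / 22.125 = 0.0572
  brown long-haired: (8 − 7.375)² / 7.375 = 0.0530
χ² = 0.0059 + 0.0007 + 0.0572 + 0.0530 = 0.1168 ≈ 0.117

0.117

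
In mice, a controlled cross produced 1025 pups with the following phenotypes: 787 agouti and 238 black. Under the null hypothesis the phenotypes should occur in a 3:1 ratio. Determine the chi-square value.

Under the 3:1 hypothesis (Σ ratio = 4, N = 1025):
  agouti: 1025 × 3/4 = 768.75
  black: 1025 × 1/4 = 256.25
χ² = Σ (O − E)² / E
  agouti: (787 − 768.75)² / 768.75 = 0.4333
  black: (238 − 256.25)² / 256.25 = 1.2998
χ² = 0.4333 + 1.2998 = 1.7331 ≈ 1.733

1.733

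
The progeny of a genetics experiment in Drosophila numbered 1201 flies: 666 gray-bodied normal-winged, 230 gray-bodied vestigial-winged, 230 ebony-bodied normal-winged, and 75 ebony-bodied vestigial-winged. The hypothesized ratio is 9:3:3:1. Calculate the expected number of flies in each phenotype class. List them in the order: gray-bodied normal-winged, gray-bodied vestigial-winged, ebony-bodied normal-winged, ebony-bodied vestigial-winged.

675.5625, 225.1875, 225.1875, 75.0625

The 9:3:3:1 ratio has 16 parts, so with N = 1201 the expected counts are:
  gray-bodied normal-winged: 1201 × 9/16 = 675.5625
  gray-bodied vestigial-winged: 1201 × 3/16 = 225.1875
  ebony-bodied normal-winged: 1201 × 3/16 = 225.1875
  ebony-bodied vestigial-winged: 1201 × 1/16 = 75.0625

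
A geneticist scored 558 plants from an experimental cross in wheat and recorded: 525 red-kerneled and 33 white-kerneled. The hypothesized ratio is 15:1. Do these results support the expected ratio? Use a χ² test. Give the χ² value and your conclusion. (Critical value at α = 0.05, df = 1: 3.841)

0.108; consistent

Expected counts for N = 558 under a 15:1 ratio (total parts = 16):
  red-kerneled: 558 × 15/16 = 523.125
  white-kerneled: 558 × 1/16 = 34.875
χ² = Σ (O − E)² / E
  red-kerneled: (525 − 523.125)² / 523.125 = 0.0067
  white-kerneled: (33 − 34.875)² / 34.875 = 0.1008
χ² = 0.0067 + 0.1008 = 0.1075 ≈ 0.108
Degrees of freedom = 2 − 1 = 1; critical value at α = 0.05 is 3.841.
Since 0.108 < 3.841, we fail to reject the null hypothesis — the data are consistent with the 15:1 ratio.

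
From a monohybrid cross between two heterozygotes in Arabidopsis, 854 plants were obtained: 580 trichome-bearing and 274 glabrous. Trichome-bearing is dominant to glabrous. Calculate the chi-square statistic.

22.859

For a monohybrid cross between heterozygotes with complete dominance, the expected phenotypic ratio is 3:1.
Total ratio parts = 4. Expected numbers out of 854:
  trichome-bearing: 854 × 3/4 = 640.5
  glabrous: 854 × 1/4 = 213.5
χ² = Σ (O − E)² / E
  trichome-bearing: (580 − 640.5)² / 640.5 = 5.7147
  glabrous: (274 − 213.5)² / 213.5 = 17.1440
χ² = 5.7147 + 17.1440 = 22.8587 ≈ 22.859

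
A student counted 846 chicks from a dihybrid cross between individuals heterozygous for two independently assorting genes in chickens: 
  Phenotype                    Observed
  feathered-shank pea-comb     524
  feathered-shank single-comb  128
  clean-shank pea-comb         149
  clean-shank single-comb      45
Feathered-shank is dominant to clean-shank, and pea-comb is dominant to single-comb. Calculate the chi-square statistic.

12.536

A dihybrid F₂ with independent assortment and complete dominance at both loci gives a 9:3:3:1 phenotypic ratio.
Under the 9:3:3:1 hypothesis (Σ ratio = 16, N = 846):
  feathered-shank pea-comb: 846 × 9/16 = 475.875
  feathered-shank single-comb: 846 × 3/16 = 158.625
  clean-shank pea-comb: 846 × 3/16 = 158.625
  clean-shank single-comb: 846 × 1/16 = 52.875
χ² = Σ (O − E)² / E
  feathered-shank pea-comb: (524 − 475.875)² / 475.875 = 4.8669
  feathered-shank single-comb: (128 − 158.625)² / 158.625 = 5.9126
  clean-shank pea-comb: (149 − 158.625)² / 158.625 = 0.5840
  clean-shank single-comb: (45 − 52.875)² / 52.875 = 1.1729
χ² = 4.8669 + 5.9126 + 0.5840 + 1.1729 = 12.5364 ≈ 12.536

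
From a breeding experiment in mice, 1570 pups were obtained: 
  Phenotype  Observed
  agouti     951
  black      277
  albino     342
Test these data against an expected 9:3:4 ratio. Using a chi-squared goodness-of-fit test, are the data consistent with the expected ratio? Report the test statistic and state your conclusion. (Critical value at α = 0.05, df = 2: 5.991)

12.740; not consistent

The 9:3:4 ratio has 16 parts, so with N = 1570 the expected counts are:
  agouti: 1570 × 9/16 = 883.125
  black: 1570 × 3/16 = 294.375
  albino: 1570 × 4/16 = 392.5
χ² = Σ (O − E)² / E
  agouti: (951 − 883.125)² / 883.125 = 5.2167
  black: (277 − 294.375)² / 294.375 = 1.0255
  albino: (342 − 392.5)² / 392.5 = 6.4975
χ² = 5.2167 + 1.0255 + 6.4975 = 12.7397 ≈ 12.740
Degrees of freedom = 3 − 1 = 2; critical value at α = 0.05 is 5.991.
Since 12.740 > 5.991, we reject the null hypothesis — the data do not fit the 9:3:4 ratio.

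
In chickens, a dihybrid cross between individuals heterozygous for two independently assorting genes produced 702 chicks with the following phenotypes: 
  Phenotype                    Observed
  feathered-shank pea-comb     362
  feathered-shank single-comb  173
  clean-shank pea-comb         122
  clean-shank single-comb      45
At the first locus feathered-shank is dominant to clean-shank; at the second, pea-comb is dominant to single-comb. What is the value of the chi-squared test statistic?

16.475

A dihybrid F₂ with independent assortment and complete dominance at both loci gives a 9:3:3:1 phenotypic ratio.
Total ratio parts = 16. Expected numbers out of 702:
  feathered-shank pea-comb: 702 × 9/16 = 394.875
  feathered-shank single-comb: 702 × 3/16 = 131.625
  clean-shank pea-comb: 702 × 3/16 = 131.625
  clean-shank single-comb: 702 × 1/16 = 43.875
χ² = Σ (O − E)² / E
  feathered-shank pea-comb: (362 − 394.875)² / 394.875 = 2.7370
  feathered-shank single-comb: (173 − 131.625)² / 131.625 = 13.0058
  clean-shank pea-comb: (122 − 131.625)² / 131.625 = 0.7038
  clean-shank single-comb: (45 − 43.875)² / 43.875 = 0.0288
χ² = 2.7370 + 13.0058 + 0.7038 + 0.0288 = 16.4754 ≈ 16.475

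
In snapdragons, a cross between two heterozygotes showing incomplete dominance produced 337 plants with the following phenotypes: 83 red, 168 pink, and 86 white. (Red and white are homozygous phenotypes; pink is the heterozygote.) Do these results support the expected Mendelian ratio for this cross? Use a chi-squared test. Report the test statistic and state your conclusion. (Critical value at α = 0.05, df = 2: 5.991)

0.056; consistent

With incomplete dominance, a heterozygote × heterozygote cross gives a 1:2:1 phenotypic ratio.
The 1:2:1 ratio has 4 parts, so with N = 337 the expected counts are:
  red: 337 × 1/4 = 84.25
  pink: 337 × 2/4 = 168.5
  white: 337 × 1/4 = 84.25
χ² = Σ (O − E)² / E
  red: (83 − 84.25)² / 84.25 = 0.0185
  pink: (168 − 168.5)² / 168.5 = 0.0015
  white: (86 − 84.25)² / 84.25 = 0.0364
χ² = 0.0185 + 0.0015 + 0.0364 = 0.0564 ≈ 0.056
Degrees of freedom = 3 − 1 = 2; critical value at α = 0.05 is 5.991.
Since 0.056 < 5.991, we fail to reject the null hypothesis — the data are consistent with the 1:2:1 ratio.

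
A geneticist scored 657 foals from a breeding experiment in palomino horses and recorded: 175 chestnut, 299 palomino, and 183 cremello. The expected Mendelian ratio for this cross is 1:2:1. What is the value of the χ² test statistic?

Expected counts for N = 657 under a 1:2:1 ratio (total parts = 4):
  chestnut: 657 × 1/4 = 164.25
  palomino: 657 × 2/4 = 328.5
  cremello: 657 × 1/4 = 164.25
χ² = Σ (O − E)² / E
  chestnut: (175 − 164.25)² / 164.25 = 0.7036
  palomino: (299 − 328.5)² / 328.5 = 2.6492
  cremello: (183 − 164.25)² / 164.25 = 2.1404
χ² = 0.7036 + 2.6492 + 2.1404 = 5.4932 ≈ 5.493

5.493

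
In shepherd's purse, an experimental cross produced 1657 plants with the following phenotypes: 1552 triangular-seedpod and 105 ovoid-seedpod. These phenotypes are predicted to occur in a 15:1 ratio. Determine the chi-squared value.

The 15:1 ratio has 16 parts, so with N = 1657 the expected counts are:
  triangular-seedpod: 1657 × 15/16 = 1553.4375
  ovoid-seedpod: 1657 × 1/16 = 103.5625
χ² = Σ (O − E)² / E
  triangular-seedpod: (1552 − 1553.4375)² / 1553.4375 = 0.0013
  ovoid-seedpod: (105 − 103.5625)² / 103.5625 = 0.0200
χ² = 0.0013 + 0.0200 = 0.0213 ≈ 0.021

0.021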